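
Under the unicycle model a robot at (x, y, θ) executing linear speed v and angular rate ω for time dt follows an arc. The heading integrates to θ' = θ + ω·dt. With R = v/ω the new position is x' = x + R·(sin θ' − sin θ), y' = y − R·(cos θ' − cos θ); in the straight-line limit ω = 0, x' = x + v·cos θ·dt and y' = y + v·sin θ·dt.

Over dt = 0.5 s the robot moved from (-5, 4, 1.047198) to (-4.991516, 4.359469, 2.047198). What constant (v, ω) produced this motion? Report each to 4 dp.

Δθ = 2.047198 − 1.047198 = 1.000000
ω = Δθ/dt = 1.000000/0.5 = 2.0000
R = −Δy/(cos θ' − cos θ) = 0.3750
v = R·ω = 0.3750·2.0000 = 0.7500

v = 0.7500, ω = 2.0000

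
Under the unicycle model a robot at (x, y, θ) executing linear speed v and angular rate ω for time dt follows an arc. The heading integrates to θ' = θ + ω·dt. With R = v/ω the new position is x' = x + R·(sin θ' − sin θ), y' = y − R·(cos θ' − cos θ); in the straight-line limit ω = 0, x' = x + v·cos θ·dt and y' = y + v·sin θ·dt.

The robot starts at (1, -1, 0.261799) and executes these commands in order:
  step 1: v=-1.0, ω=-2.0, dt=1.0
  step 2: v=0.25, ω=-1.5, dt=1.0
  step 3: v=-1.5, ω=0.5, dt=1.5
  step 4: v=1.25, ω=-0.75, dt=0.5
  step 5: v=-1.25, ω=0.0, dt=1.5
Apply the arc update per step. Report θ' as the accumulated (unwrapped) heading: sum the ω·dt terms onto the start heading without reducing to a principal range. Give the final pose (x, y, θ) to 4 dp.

(3.5579, 0.2682, -2.8632)

step 1: θ'=-1.7382 (R=0.5000) → pose (0.3776, -0.4337, -1.7382)
step 2: θ'=-3.2382 (R=-0.1667) → pose (0.1972, -0.5718, -3.2382)
step 3: θ'=-2.4882 (R=-3.0000) → pose (2.3102, 0.0321, -2.4882)
step 4: θ'=-2.8632 (R=-1.6667) → pose (1.7551, -0.2470, -2.8632)
step 5: θ'=-2.8632 (straight) → pose (3.5579, 0.2682, -2.8632)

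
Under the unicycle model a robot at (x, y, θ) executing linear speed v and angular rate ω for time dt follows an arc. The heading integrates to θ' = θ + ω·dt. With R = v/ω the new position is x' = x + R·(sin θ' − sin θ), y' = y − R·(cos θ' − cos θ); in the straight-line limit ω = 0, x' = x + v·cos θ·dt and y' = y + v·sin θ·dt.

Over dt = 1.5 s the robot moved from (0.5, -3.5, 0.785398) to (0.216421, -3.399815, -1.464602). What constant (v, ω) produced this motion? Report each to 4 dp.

v = -0.2500, ω = -1.5000

Δθ = -1.464602 − 0.785398 = -2.250000
ω = Δθ/dt = -2.250000/1.5 = -1.5000
R = Δx/(sin θ' − sin θ) = 0.1667
v = R·ω = 0.1667·-1.5000 = -0.2500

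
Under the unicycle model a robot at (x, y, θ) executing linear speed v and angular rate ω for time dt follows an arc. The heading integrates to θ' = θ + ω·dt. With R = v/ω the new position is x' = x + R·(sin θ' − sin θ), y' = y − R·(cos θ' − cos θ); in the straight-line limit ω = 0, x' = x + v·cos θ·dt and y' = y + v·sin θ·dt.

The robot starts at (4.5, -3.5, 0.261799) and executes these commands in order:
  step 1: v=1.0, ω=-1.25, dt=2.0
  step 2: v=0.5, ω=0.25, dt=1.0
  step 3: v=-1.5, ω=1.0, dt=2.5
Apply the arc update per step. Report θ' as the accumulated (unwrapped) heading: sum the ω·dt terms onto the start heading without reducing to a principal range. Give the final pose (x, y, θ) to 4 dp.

(2.9721, -3.2791, 0.5118)

step 1: θ'=-2.2382 (R=-0.8000) → pose (5.3354, -4.7679, -2.2382)
step 2: θ'=-1.9882 (R=2.0000) → pose (5.0780, -5.1950, -1.9882)
step 3: θ'=0.5118 (R=-1.5000) → pose (2.9721, -3.2791, 0.5118)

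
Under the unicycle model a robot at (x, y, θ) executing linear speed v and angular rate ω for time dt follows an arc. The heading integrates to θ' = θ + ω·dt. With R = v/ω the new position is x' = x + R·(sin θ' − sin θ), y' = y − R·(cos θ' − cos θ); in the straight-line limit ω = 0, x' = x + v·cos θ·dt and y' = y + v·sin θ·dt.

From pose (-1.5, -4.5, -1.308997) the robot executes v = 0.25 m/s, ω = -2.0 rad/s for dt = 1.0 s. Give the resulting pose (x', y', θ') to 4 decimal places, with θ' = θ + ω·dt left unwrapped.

θ' = -1.3090 + -2.0·1.0 = -3.3090
R = v/ω = 0.25/-2.0 = -0.1250
x' = -1.5 + -0.1250·(sin -3.3090 − sin -1.3090) = -1.6416
y' = -4.5 − -0.1250·(cos -3.3090 − cos -1.3090) = -4.6556

(-1.6416, -4.6556, -3.3090)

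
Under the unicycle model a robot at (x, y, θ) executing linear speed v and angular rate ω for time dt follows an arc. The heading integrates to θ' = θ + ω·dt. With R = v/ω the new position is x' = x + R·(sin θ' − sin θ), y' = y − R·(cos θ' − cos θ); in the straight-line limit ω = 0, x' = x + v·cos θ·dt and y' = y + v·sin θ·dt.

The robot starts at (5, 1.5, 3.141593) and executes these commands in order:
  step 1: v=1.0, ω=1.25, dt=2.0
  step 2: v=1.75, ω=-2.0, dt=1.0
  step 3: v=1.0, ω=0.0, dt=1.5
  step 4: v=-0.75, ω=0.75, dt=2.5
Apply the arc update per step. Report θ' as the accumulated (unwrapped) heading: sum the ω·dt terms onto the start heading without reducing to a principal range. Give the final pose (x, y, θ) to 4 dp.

step 1: θ'=5.6416 (R=0.8000) → pose (4.5212, 0.0591, 5.6416)
step 2: θ'=3.6416 (R=-0.8750) → pose (4.4171, -1.4098, 3.6416)
step 3: θ'=3.6416 (straight) → pose (3.1007, -2.1289, 3.6416)
step 4: θ'=5.5166 (R=-1.0000) → pose (3.3149, -0.5311, 5.5166)

(3.3149, -0.5311, 5.5166)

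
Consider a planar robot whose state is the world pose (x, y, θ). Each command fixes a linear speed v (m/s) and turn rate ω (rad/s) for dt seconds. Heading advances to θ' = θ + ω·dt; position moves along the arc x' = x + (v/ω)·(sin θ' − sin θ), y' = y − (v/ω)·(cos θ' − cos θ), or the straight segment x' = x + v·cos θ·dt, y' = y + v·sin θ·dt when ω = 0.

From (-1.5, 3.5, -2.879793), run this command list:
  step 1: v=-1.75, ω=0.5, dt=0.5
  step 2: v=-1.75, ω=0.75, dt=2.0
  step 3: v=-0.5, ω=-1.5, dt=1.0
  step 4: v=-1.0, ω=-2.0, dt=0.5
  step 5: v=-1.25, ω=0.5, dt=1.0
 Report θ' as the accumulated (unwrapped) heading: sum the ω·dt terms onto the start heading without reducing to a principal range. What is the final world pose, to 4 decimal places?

(2.0953, 7.0062, -3.1298)

step 1: θ'=-2.6298 (R=-3.5000) → pose (-0.6918, 3.8292, -2.6298)
step 2: θ'=-1.1298 (R=-2.3333) → pose (0.2756, 6.8595, -1.1298)
step 3: θ'=-2.6298 (R=0.3333) → pose (0.4138, 7.2924, -2.6298)
step 4: θ'=-3.6298 (R=0.5000) → pose (0.8932, 7.2981, -3.6298)
step 5: θ'=-3.1298 (R=-2.5000) → pose (2.0953, 7.0062, -3.1298)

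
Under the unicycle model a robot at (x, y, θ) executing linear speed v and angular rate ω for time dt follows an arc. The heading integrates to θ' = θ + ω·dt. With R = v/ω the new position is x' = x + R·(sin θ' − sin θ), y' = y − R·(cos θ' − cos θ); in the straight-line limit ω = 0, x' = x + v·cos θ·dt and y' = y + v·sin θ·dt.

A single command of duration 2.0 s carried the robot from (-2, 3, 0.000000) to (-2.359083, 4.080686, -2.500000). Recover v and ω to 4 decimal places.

v = -0.7500, ω = -1.2500

Δθ = -2.500000 − 0.000000 = -2.500000
ω = Δθ/dt = -2.500000/2.0 = -1.2500
R = −Δy/(cos θ' − cos θ) = 0.6000
v = R·ω = 0.6000·-1.2500 = -0.7500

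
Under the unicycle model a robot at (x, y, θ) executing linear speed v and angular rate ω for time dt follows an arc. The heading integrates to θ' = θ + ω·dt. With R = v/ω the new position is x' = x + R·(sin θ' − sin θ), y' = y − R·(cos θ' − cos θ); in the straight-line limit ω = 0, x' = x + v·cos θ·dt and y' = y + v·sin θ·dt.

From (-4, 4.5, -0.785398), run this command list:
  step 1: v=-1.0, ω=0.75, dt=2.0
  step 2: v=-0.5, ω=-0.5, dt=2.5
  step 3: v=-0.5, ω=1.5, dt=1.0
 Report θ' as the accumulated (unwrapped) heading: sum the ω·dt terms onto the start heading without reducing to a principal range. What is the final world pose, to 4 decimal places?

(-7.4261, 4.3628, 0.9646)

step 1: θ'=0.7146 (R=-1.3333) → pose (-5.8166, 4.5643, 0.7146)
step 2: θ'=-0.5354 (R=1.0000) → pose (-6.9821, 4.4596, -0.5354)
step 3: θ'=0.9646 (R=-0.3333) → pose (-7.4261, 4.3628, 0.9646)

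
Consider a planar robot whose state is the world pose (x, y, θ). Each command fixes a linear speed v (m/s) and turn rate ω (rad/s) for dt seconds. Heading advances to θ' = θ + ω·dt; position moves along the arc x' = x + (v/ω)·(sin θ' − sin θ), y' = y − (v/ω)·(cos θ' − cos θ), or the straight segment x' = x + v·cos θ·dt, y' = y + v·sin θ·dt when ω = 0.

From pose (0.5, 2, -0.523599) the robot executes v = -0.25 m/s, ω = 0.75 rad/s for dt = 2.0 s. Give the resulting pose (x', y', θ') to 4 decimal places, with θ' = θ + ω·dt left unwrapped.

(0.0572, 1.8980, 0.9764)

θ' = -0.5236 + 0.75·2.0 = 0.9764
R = v/ω = -0.25/0.75 = -0.3333
x' = 0.5 + -0.3333·(sin 0.9764 − sin -0.5236) = 0.0572
y' = 2 − -0.3333·(cos 0.9764 − cos -0.5236) = 1.8980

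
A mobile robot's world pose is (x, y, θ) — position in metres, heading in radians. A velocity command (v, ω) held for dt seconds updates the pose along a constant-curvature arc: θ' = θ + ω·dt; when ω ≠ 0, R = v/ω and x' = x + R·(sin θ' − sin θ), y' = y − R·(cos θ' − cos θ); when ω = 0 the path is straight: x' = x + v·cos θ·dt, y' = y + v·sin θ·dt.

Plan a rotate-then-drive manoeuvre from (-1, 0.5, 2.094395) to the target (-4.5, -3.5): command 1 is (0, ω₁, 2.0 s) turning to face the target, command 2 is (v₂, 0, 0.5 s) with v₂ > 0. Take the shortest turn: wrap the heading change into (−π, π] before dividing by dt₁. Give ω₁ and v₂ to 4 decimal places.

ω₁ = 0.9496, v₂ = 10.6301

heading to target = atan2(-3.5−0.5, -4.5−-1) = -2.2896
Δθ = wrap(-2.2896 − 2.0944) = 1.8992; ω₁ = Δθ/dt₁ = 0.9496
distance = √((-4.5−-1)² + (-3.5−0.5)²) = 5.3151; v₂ = distance/dt₂ = 10.6301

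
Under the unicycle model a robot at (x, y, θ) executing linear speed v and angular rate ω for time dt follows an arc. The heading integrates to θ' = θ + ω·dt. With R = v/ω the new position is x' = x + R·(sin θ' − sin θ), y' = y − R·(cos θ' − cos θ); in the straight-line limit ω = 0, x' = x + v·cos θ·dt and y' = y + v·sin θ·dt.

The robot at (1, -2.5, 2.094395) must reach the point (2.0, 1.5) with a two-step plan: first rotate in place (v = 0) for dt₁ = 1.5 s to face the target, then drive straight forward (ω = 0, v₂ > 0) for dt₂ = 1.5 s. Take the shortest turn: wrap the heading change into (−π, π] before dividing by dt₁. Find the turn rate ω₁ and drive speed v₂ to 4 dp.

ω₁ = -0.5124, v₂ = 2.7487

heading to target = atan2(1.5−-2.5, 2−1) = 1.3258
Δθ = wrap(1.3258 − 2.0944) = -0.7686; ω₁ = Δθ/dt₁ = -0.5124
distance = √((2−1)² + (1.5−-2.5)²) = 4.1231; v₂ = distance/dt₂ = 2.7487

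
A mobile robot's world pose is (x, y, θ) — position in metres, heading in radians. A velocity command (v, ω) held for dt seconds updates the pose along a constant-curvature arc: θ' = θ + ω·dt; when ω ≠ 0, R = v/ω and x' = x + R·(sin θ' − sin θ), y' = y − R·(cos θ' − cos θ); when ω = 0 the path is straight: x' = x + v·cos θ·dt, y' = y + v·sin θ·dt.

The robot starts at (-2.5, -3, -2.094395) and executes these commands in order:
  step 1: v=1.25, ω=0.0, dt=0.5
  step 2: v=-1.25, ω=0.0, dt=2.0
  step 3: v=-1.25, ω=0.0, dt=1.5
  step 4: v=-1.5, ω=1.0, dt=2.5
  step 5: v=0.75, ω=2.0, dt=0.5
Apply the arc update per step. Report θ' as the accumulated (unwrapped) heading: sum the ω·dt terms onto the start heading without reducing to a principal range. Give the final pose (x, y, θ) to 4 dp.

step 1: θ'=-2.0944 (straight) → pose (-2.8125, -3.5413, -2.0944)
step 2: θ'=-2.0944 (straight) → pose (-1.5625, -1.3762, -2.0944)
step 3: θ'=-2.0944 (straight) → pose (-0.6250, 0.2476, -2.0944)
step 4: θ'=0.4056 (R=-1.5000) → pose (-2.5159, 2.3759, 0.4056)
step 5: θ'=1.4056 (R=0.3750) → pose (-2.2940, 2.6588, 1.4056)

(-2.2940, 2.6588, 1.4056)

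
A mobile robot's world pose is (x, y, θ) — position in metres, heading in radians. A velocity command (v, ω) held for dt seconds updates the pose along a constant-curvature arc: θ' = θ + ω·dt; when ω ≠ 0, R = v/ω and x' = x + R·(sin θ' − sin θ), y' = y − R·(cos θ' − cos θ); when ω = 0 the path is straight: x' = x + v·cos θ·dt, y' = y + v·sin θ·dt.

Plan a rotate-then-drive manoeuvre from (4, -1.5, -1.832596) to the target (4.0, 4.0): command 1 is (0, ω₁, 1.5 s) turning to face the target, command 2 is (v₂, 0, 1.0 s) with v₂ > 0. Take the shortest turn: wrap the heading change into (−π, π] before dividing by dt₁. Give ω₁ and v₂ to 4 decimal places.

ω₁ = -1.9199, v₂ = 5.5000

heading to target = atan2(4−-1.5, 4−4) = 1.5708
Δθ = wrap(1.5708 − -1.8326) = -2.8798; ω₁ = Δθ/dt₁ = -1.9199
distance = √((4−4)² + (4−-1.5)²) = 5.5000; v₂ = distance/dt₂ = 5.5000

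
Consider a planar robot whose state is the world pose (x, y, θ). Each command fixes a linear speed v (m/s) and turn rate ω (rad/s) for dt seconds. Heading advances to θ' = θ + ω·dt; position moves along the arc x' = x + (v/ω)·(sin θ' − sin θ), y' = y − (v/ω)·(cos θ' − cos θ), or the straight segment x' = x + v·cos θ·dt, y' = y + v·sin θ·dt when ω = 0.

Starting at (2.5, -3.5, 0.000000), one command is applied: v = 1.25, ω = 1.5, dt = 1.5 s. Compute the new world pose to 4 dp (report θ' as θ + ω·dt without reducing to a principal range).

θ' = 0.0000 + 1.5·1.5 = 2.2500
R = v/ω = 1.25/1.5 = 0.8333
x' = 2.5 + 0.8333·(sin 2.2500 − sin 0.0000) = 3.1484
y' = -3.5 − 0.8333·(cos 2.2500 − cos 0.0000) = -2.1432

(3.1484, -2.1432, 2.2500)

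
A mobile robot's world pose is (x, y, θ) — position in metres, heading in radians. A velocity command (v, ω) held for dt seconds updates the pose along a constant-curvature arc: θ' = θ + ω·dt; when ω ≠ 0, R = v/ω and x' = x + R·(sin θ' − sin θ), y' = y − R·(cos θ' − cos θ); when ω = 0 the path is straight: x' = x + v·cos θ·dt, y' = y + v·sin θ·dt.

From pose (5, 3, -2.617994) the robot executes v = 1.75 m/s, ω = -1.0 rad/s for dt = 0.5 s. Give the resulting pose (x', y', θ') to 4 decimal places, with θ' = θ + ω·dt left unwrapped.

θ' = -2.6180 + -1.0·0.5 = -3.1180
R = v/ω = 1.75/-1.0 = -1.7500
x' = 5 + -1.7500·(sin -3.1180 − sin -2.6180) = 4.1663
y' = 3 − -1.7500·(cos -3.1180 − cos -2.6180) = 2.7660

(4.1663, 2.7660, -3.1180)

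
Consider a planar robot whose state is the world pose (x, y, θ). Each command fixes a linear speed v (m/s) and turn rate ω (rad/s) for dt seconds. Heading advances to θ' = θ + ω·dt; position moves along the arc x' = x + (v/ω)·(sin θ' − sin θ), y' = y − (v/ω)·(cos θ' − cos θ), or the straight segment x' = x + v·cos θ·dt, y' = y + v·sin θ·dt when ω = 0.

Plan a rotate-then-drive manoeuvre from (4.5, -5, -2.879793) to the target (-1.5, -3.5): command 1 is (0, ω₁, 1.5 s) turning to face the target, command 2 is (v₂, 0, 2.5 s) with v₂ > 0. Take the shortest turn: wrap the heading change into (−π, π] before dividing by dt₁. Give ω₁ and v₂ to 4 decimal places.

heading to target = atan2(-3.5−-5, -1.5−4.5) = 2.8966
Δθ = wrap(2.8966 − -2.8798) = -0.5068; ω₁ = Δθ/dt₁ = -0.3379
distance = √((-1.5−4.5)² + (-3.5−-5)²) = 6.1847; v₂ = distance/dt₂ = 2.4739

ω₁ = -0.3379, v₂ = 2.4739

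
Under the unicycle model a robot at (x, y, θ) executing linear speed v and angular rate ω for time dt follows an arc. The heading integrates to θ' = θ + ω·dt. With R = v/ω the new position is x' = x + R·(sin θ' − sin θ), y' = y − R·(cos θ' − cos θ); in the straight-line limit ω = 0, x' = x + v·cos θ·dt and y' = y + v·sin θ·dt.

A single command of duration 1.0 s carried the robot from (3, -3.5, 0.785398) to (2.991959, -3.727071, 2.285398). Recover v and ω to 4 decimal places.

v = -0.2500, ω = 1.5000

Δθ = 2.285398 − 0.785398 = 1.500000
ω = Δθ/dt = 1.500000/1.0 = 1.5000
R = −Δy/(cos θ' − cos θ) = -0.1667
v = R·ω = -0.1667·1.5000 = -0.2500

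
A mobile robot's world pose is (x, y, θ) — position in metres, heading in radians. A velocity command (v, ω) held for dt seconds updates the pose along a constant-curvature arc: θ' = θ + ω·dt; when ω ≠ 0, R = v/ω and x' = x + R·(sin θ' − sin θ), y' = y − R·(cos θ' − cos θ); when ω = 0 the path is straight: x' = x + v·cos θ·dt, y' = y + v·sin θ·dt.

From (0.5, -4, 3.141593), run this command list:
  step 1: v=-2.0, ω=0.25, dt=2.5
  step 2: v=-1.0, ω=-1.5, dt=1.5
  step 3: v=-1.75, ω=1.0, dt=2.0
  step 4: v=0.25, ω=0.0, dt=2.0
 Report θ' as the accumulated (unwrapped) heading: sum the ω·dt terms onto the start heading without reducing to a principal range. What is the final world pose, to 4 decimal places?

step 1: θ'=3.7666 (R=-8.0000) → pose (5.1808, -2.4877, 3.7666)
step 2: θ'=1.5166 (R=0.6667) → pose (6.2365, -3.0645, 1.5166)
step 3: θ'=3.5166 (R=-1.7500) → pose (8.6249, -4.7877, 3.5166)
step 4: θ'=3.5166 (straight) → pose (8.1597, -4.9708, 3.5166)

(8.1597, -4.9708, 3.5166)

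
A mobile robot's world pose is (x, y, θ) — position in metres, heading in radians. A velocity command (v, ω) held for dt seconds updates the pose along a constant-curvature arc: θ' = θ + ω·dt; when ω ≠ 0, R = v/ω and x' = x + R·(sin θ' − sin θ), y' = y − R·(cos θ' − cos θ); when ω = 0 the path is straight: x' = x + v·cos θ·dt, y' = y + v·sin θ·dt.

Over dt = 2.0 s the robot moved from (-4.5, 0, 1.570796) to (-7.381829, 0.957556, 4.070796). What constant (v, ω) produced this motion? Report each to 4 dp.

v = 2.0000, ω = 1.2500

Δθ = 4.070796 − 1.570796 = 2.500000
ω = Δθ/dt = 2.500000/2.0 = 1.2500
R = Δx/(sin θ' − sin θ) = 1.6000
v = R·ω = 1.6000·1.2500 = 2.0000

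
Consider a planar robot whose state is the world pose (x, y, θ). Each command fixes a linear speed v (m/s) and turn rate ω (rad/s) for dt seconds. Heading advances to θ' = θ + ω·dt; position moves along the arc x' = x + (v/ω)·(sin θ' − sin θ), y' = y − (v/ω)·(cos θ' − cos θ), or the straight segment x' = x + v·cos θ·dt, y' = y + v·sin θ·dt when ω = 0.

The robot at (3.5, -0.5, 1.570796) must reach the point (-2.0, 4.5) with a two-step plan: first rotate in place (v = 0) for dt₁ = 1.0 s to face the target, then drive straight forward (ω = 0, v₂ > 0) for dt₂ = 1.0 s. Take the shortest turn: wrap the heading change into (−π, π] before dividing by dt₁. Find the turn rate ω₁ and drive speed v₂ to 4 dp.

heading to target = atan2(4.5−-0.5, -2−3.5) = 2.4038
Δθ = wrap(2.4038 − 1.5708) = 0.8330; ω₁ = Δθ/dt₁ = 0.8330
distance = √((-2−3.5)² + (4.5−-0.5)²) = 7.4330; v₂ = distance/dt₂ = 7.4330

ω₁ = 0.8330, v₂ = 7.4330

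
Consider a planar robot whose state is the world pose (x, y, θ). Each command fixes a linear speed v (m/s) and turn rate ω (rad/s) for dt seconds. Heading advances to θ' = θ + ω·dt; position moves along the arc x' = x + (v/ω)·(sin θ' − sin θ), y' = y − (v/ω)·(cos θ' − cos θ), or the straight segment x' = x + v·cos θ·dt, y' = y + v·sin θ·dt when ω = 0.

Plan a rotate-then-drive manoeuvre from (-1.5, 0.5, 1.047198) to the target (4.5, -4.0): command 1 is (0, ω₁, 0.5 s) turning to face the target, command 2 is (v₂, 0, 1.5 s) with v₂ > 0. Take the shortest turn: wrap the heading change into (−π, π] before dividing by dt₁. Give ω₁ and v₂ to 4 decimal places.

ω₁ = -3.3814, v₂ = 5.0000

heading to target = atan2(-4−0.5, 4.5−-1.5) = -0.6435
Δθ = wrap(-0.6435 − 1.0472) = -1.6907; ω₁ = Δθ/dt₁ = -3.3814
distance = √((4.5−-1.5)² + (-4−0.5)²) = 7.5000; v₂ = distance/dt₂ = 5.0000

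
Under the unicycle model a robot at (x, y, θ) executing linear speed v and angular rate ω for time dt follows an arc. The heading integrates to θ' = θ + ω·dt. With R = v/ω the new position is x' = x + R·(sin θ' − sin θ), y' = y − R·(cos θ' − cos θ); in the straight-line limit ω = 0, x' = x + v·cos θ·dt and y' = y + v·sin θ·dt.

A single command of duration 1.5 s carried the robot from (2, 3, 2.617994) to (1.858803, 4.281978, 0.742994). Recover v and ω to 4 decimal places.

v = 1.0000, ω = -1.2500

Δθ = 0.742994 − 2.617994 = -1.875000
ω = Δθ/dt = -1.875000/1.5 = -1.2500
R = −Δy/(cos θ' − cos θ) = -0.8000
v = R·ω = -0.8000·-1.2500 = 1.0000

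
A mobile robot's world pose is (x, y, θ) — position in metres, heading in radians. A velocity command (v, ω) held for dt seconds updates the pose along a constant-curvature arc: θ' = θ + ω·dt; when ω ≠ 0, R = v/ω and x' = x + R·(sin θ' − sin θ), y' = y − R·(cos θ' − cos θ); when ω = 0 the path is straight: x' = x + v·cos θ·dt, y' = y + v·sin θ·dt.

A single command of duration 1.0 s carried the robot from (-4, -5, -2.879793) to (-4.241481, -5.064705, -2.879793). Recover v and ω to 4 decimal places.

Δθ = -2.879793 − -2.879793 = 0.000000
ω = Δθ/dt = 0.000000/1.0 = 0.0000
ω = 0 → v = (Δx·cos θ + Δy·sin θ)/dt = 0.2500

v = 0.2500, ω = 0.0000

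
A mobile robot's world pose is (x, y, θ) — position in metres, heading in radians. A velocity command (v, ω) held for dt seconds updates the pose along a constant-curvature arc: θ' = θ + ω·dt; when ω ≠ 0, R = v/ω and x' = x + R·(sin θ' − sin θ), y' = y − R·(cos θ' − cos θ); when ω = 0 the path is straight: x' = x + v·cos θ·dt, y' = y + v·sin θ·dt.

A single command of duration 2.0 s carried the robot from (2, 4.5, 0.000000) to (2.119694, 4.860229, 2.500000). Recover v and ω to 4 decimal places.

v = 0.2500, ω = 1.2500

Δθ = 2.500000 − 0.000000 = 2.500000
ω = Δθ/dt = 2.500000/2.0 = 1.2500
R = −Δy/(cos θ' − cos θ) = 0.2000
v = R·ω = 0.2000·1.2500 = 0.2500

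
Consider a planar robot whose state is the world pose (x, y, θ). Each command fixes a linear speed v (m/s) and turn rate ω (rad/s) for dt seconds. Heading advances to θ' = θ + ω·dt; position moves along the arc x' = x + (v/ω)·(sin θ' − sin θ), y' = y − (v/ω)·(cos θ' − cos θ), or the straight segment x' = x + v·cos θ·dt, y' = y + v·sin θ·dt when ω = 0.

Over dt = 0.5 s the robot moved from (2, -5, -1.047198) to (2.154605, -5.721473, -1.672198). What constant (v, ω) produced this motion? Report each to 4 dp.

Δθ = -1.672198 − -1.047198 = -0.625000
ω = Δθ/dt = -0.625000/0.5 = -1.2500
R = −Δy/(cos θ' − cos θ) = -1.2000
v = R·ω = -1.2000·-1.2500 = 1.5000

v = 1.5000, ω = -1.2500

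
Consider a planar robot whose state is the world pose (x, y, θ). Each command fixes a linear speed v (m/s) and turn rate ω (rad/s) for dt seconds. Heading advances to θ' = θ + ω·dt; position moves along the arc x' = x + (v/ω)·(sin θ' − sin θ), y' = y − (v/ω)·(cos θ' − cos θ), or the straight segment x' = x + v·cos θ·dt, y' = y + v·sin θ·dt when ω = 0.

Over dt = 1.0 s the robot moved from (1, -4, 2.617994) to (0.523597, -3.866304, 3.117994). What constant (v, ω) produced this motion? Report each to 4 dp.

v = 0.5000, ω = 0.5000

Δθ = 3.117994 − 2.617994 = 0.500000
ω = Δθ/dt = 0.500000/1.0 = 0.5000
R = Δx/(sin θ' − sin θ) = 1.0000
v = R·ω = 1.0000·0.5000 = 0.5000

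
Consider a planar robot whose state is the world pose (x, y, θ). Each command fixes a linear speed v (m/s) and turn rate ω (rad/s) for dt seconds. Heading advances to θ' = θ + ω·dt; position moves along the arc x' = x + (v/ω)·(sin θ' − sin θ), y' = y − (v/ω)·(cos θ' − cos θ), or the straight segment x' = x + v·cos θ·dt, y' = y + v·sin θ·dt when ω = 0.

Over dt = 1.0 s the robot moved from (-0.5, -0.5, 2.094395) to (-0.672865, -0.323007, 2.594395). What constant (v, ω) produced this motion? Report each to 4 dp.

v = 0.2500, ω = 0.5000

Δθ = 2.594395 − 2.094395 = 0.500000
ω = Δθ/dt = 0.500000/1.0 = 0.5000
R = −Δy/(cos θ' − cos θ) = 0.5000
v = R·ω = 0.5000·0.5000 = 0.2500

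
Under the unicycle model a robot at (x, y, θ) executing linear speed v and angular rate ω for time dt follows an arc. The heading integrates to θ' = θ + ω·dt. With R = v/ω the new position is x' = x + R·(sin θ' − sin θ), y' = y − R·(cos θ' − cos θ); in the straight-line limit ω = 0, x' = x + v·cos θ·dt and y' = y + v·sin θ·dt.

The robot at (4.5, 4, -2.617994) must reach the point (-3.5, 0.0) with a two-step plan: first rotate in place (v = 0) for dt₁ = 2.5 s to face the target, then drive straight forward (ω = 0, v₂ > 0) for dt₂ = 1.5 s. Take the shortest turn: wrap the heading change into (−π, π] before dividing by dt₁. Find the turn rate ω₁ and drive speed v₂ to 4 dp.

ω₁ = -0.0240, v₂ = 5.9628

heading to target = atan2(0−4, -3.5−4.5) = -2.6779
Δθ = wrap(-2.6779 − -2.6180) = -0.0600; ω₁ = Δθ/dt₁ = -0.0240
distance = √((-3.5−4.5)² + (0−4)²) = 8.9443; v₂ = distance/dt₂ = 5.9628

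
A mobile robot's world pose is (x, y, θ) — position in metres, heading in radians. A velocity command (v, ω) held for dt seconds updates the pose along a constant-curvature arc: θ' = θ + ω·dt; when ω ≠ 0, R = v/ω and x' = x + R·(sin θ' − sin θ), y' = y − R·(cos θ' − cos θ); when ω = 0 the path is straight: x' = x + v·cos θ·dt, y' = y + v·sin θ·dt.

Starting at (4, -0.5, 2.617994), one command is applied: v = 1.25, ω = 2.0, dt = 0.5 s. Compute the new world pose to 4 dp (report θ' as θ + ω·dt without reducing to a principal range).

(3.4009, -0.4859, 3.6180)

θ' = 2.6180 + 2.0·0.5 = 3.6180
R = v/ω = 1.25/2.0 = 0.6250
x' = 4 + 0.6250·(sin 3.6180 − sin 2.6180) = 3.4009
y' = -0.5 − 0.6250·(cos 3.6180 − cos 2.6180) = -0.4859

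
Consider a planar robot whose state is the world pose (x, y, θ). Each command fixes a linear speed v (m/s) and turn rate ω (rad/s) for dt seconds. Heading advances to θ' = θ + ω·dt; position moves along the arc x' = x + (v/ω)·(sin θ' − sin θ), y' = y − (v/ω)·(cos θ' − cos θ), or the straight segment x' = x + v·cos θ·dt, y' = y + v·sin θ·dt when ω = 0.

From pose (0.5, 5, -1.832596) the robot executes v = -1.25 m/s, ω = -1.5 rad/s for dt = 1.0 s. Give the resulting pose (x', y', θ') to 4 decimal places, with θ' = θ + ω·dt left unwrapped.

θ' = -1.8326 + -1.5·1.0 = -3.3326
R = v/ω = -1.25/-1.5 = 0.8333
x' = 0.5 + 0.8333·(sin -3.3326 − sin -1.8326) = 1.4631
y' = 5 − 0.8333·(cos -3.3326 − cos -1.8326) = 5.6025

(1.4631, 5.6025, -3.3326)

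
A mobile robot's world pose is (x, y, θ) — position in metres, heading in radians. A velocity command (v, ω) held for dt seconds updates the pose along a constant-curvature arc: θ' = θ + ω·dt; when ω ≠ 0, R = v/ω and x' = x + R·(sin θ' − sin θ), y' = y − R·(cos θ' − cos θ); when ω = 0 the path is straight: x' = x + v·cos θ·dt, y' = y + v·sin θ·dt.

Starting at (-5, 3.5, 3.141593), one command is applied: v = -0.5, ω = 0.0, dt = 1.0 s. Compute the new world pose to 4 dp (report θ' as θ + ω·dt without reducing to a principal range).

(-4.5000, 3.5000, 3.1416)

θ' = 3.1416 + 0.0·1.0 = 3.1416
ω = 0 → straight: x' = -5 + -0.5·cos(3.1416)·1.0 = -4.5000
y' = 3.5 + -0.5·sin(3.1416)·1.0 = 3.5000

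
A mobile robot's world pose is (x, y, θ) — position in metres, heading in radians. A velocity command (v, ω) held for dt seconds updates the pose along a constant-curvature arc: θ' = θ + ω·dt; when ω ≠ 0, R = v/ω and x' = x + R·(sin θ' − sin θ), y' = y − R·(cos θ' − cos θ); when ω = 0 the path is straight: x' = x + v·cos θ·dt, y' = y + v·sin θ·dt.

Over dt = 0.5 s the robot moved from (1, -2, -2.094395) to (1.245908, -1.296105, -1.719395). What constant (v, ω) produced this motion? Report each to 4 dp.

v = -1.5000, ω = 0.7500

Δθ = -1.719395 − -2.094395 = 0.375000
ω = Δθ/dt = 0.375000/0.5 = 0.7500
R = −Δy/(cos θ' − cos θ) = -2.0000
v = R·ω = -2.0000·0.7500 = -1.5000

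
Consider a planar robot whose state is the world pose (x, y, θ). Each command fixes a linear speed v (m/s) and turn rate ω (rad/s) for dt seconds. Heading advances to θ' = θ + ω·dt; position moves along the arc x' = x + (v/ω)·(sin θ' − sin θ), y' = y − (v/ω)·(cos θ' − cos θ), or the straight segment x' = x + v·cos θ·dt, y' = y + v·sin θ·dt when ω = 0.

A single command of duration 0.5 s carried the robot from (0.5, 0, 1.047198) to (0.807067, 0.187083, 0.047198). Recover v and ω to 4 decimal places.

v = 0.7500, ω = -2.0000

Δθ = 0.047198 − 1.047198 = -1.000000
ω = Δθ/dt = -1.000000/0.5 = -2.0000
R = Δx/(sin θ' − sin θ) = -0.3750
v = R·ω = -0.3750·-2.0000 = 0.7500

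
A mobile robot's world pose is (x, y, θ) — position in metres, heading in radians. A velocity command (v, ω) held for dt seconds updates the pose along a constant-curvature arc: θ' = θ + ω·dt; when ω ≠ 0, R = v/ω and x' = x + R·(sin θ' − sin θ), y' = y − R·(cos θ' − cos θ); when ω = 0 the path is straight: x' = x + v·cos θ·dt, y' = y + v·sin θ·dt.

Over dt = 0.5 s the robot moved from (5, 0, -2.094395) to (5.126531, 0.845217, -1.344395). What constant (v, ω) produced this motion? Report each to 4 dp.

v = -1.7500, ω = 1.5000

Δθ = -1.344395 − -2.094395 = 0.750000
ω = Δθ/dt = 0.750000/0.5 = 1.5000
R = −Δy/(cos θ' − cos θ) = -1.1667
v = R·ω = -1.1667·1.5000 = -1.7500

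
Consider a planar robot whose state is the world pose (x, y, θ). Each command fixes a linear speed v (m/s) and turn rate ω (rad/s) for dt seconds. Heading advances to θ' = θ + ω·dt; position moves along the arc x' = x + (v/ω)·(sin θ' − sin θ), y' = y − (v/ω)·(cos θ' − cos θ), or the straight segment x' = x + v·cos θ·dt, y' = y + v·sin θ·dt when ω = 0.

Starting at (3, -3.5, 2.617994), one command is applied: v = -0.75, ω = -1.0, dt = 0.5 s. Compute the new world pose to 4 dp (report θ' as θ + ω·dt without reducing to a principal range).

θ' = 2.6180 + -1.0·0.5 = 2.1180
R = v/ω = -0.75/-1.0 = 0.7500
x' = 3 + 0.7500·(sin 2.1180 − sin 2.6180) = 3.2655
y' = -3.5 − 0.7500·(cos 2.1180 − cos 2.6180) = -3.7593

(3.2655, -3.7593, 2.1180)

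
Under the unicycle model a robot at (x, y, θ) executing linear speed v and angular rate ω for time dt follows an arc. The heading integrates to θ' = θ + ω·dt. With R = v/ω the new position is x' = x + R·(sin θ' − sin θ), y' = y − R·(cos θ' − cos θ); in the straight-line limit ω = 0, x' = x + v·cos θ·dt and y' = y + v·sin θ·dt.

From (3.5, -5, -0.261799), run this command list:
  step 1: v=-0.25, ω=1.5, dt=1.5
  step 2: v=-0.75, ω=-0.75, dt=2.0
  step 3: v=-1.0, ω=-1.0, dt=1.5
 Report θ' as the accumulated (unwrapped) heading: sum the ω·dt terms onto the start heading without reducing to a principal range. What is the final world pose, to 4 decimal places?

step 1: θ'=1.9882 (R=-0.1667) → pose (3.3045, -5.2286, 1.9882)
step 2: θ'=0.4882 (R=1.0000) → pose (2.8594, -6.5171, 0.4882)
step 3: θ'=-1.0118 (R=1.0000) → pose (1.5426, -6.1643, -1.0118)

(1.5426, -6.1643, -1.0118)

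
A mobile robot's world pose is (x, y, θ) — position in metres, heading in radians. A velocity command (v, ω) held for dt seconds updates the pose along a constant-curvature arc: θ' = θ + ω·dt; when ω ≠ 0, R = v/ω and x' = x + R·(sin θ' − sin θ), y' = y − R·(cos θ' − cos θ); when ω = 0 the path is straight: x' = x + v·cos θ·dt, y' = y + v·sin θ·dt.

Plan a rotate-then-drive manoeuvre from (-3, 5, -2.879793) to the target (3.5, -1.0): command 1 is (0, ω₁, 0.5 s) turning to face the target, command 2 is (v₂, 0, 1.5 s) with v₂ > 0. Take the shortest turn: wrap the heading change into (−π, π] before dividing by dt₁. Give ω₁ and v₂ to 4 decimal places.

ω₁ = 4.2687, v₂ = 5.8973

heading to target = atan2(-1−5, 3.5−-3) = -0.7454
Δθ = wrap(-0.7454 − -2.8798) = 2.1344; ω₁ = Δθ/dt₁ = 4.2687
distance = √((3.5−-3)² + (-1−5)²) = 8.8459; v₂ = distance/dt₂ = 5.8973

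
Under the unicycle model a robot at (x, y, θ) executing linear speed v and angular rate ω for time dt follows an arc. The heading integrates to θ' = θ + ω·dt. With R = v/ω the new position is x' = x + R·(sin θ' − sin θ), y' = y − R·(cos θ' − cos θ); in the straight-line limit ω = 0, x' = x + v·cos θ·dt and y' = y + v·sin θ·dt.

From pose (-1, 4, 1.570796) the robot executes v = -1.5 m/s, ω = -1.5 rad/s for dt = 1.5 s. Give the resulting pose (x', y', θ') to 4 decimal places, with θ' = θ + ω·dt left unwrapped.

(-2.6282, 3.2219, -0.6792)

θ' = 1.5708 + -1.5·1.5 = -0.6792
R = v/ω = -1.5/-1.5 = 1.0000
x' = -1 + 1.0000·(sin -0.6792 − sin 1.5708) = -2.6282
y' = 4 − 1.0000·(cos -0.6792 − cos 1.5708) = 3.2219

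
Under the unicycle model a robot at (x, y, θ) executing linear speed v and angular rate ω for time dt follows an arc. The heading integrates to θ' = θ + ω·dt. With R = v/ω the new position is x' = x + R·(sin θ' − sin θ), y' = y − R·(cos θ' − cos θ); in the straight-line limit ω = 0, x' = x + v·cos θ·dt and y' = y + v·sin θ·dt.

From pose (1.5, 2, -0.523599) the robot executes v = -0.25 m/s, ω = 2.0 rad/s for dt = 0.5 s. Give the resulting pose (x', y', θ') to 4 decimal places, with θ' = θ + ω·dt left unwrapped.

θ' = -0.5236 + 2.0·0.5 = 0.4764
R = v/ω = -0.25/2.0 = -0.1250
x' = 1.5 + -0.1250·(sin 0.4764 − sin -0.5236) = 1.3802
y' = 2 − -0.1250·(cos 0.4764 − cos -0.5236) = 2.0028

(1.3802, 2.0028, 0.4764)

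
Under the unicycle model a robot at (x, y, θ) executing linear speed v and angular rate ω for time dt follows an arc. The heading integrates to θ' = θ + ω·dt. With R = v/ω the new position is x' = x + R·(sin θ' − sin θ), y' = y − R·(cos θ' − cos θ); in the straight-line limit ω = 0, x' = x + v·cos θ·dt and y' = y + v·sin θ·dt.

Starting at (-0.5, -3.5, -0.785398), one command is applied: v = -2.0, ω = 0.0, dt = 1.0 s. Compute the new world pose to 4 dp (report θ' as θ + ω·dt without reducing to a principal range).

θ' = -0.7854 + 0.0·1.0 = -0.7854
ω = 0 → straight: x' = -0.5 + -2.0·cos(-0.7854)·1.0 = -1.9142
y' = -3.5 + -2.0·sin(-0.7854)·1.0 = -2.0858

(-1.9142, -2.0858, -0.7854)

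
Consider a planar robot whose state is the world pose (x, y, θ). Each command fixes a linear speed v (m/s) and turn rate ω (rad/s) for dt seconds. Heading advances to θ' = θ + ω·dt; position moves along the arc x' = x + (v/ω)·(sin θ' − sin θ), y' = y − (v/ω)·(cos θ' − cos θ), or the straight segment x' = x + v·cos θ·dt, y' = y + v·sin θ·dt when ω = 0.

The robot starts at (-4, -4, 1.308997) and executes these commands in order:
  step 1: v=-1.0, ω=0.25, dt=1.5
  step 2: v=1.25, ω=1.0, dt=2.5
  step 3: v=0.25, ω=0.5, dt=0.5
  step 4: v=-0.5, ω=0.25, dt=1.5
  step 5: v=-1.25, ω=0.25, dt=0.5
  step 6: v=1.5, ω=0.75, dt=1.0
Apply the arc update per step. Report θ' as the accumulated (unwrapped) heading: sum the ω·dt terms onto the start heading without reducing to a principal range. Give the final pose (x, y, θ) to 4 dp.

step 1: θ'=1.6840 (R=-4.0000) → pose (-4.1107, -5.4871, 1.6840)
step 2: θ'=4.1840 (R=1.2500) → pose (-6.4322, -4.9981, 4.1840)
step 3: θ'=4.4340 (R=0.5000) → pose (-6.4812, -5.1128, 4.4340)
step 4: θ'=4.8090 (R=-2.0000) → pose (-6.4135, -4.3703, 4.8090)
step 5: θ'=4.9340 (R=-5.0000) → pose (-6.5124, -3.7536, 4.9340)
step 6: θ'=5.6840 (R=2.0000) → pose (-5.6893, -4.9655, 5.6840)

(-5.6893, -4.9655, 5.6840)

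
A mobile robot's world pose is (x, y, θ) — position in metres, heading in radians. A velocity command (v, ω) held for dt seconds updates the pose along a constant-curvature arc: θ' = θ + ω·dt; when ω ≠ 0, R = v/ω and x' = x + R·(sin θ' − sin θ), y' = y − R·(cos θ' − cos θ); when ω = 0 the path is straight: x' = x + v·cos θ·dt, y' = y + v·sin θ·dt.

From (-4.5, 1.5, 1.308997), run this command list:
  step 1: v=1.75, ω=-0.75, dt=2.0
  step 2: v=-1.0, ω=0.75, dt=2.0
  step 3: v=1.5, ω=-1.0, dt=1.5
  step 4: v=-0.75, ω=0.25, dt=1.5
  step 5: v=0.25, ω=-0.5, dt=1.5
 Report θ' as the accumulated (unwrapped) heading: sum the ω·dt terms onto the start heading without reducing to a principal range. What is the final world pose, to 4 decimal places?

(-2.3694, 3.2419, -0.5660)

step 1: θ'=-0.1910 (R=-2.3333) → pose (-1.8032, 3.1870, -0.1910)
step 2: θ'=1.3090 (R=-1.3333) → pose (-3.3442, 2.2230, 1.3090)
step 3: θ'=-0.1910 (R=-1.5000) → pose (-1.6106, 3.3075, -0.1910)
step 4: θ'=0.1840 (R=-3.0000) → pose (-2.7290, 3.3114, 0.1840)
step 5: θ'=-0.5660 (R=-0.5000) → pose (-2.3694, 3.2419, -0.5660)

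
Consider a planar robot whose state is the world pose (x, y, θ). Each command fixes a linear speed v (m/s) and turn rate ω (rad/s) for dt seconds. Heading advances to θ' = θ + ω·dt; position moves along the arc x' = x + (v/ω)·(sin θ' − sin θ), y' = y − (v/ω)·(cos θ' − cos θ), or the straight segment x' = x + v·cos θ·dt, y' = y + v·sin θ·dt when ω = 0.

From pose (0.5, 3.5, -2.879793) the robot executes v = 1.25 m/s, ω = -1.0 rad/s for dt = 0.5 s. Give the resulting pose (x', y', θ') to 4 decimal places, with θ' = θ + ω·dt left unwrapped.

(-0.1185, 3.4927, -3.3798)

θ' = -2.8798 + -1.0·0.5 = -3.3798
R = v/ω = 1.25/-1.0 = -1.2500
x' = 0.5 + -1.2500·(sin -3.3798 − sin -2.8798) = -0.1185
y' = 3.5 − -1.2500·(cos -3.3798 − cos -2.8798) = 3.4927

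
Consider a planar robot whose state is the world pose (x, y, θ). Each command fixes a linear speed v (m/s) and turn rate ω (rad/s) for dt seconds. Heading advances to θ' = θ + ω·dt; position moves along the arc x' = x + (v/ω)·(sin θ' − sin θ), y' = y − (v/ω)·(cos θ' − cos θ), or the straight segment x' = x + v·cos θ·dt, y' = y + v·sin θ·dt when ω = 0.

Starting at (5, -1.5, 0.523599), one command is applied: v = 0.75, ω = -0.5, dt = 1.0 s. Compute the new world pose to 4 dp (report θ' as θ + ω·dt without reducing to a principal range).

(5.7146, -1.2995, 0.0236)

θ' = 0.5236 + -0.5·1.0 = 0.0236
R = v/ω = 0.75/-0.5 = -1.5000
x' = 5 + -1.5000·(sin 0.0236 − sin 0.5236) = 5.7146
y' = -1.5 − -1.5000·(cos 0.0236 − cos 0.5236) = -1.2995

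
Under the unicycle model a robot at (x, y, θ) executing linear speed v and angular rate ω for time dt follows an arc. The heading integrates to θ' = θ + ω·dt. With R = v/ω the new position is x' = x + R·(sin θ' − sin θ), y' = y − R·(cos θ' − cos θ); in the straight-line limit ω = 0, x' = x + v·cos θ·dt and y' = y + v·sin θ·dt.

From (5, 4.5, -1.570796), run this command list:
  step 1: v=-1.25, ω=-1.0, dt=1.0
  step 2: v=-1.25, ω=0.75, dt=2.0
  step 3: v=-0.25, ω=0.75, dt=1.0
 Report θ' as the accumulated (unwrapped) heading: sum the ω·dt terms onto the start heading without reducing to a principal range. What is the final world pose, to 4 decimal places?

step 1: θ'=-2.5708 (R=1.2500) → pose (5.5746, 5.5518, -2.5708)
step 2: θ'=-1.0708 (R=-1.6667) → pose (6.1368, 7.7533, -1.0708)
step 3: θ'=-0.3208 (R=-0.3333) → pose (5.9493, 7.9099, -0.3208)

(5.9493, 7.9099, -0.3208)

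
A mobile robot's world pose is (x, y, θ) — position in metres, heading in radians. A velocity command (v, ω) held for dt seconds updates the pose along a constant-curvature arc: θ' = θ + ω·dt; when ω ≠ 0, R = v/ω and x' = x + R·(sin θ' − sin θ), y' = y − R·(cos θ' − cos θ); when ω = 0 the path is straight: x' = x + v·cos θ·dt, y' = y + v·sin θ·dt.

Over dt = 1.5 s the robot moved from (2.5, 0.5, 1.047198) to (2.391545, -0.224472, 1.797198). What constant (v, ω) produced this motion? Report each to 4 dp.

v = -0.5000, ω = 0.5000

Δθ = 1.797198 − 1.047198 = 0.750000
ω = Δθ/dt = 0.750000/1.5 = 0.5000
R = −Δy/(cos θ' − cos θ) = -1.0000
v = R·ω = -1.0000·0.5000 = -0.5000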